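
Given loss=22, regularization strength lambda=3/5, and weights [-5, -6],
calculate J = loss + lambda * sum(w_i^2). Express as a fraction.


L2 sq norm = sum(w^2) = 61. J = 22 + 3/5 * 61 = 293/5.

293/5


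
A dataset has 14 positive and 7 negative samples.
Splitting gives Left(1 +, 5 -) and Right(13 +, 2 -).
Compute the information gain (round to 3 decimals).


H(parent) = 0.9183. H(left) = 0.6500, H(right) = 0.5665. Weighted = (6/21)*0.6500 + (15/21)*0.5665 = 0.5904. IG = 0.9183 - 0.5904 = 0.3279, which rounds to 0.328.

0.328


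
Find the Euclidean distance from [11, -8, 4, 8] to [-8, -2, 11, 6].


d = sqrt(sum of squared differences). (11--8)^2=361, (-8--2)^2=36, (4-11)^2=49, (8-6)^2=4. Sum = 450.

sqrt(450)


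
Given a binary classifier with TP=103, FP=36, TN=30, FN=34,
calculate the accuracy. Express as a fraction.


Accuracy = (TP + TN) / (TP + TN + FP + FN) = (103 + 30) / 203 = 19/29.

19/29


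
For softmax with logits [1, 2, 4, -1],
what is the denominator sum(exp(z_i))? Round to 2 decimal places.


Denom = e^1=2.7183 + e^2=7.3891 + e^4=54.5982 + e^-1=0.3679. Sum = 65.0735, which rounds to 65.07.

65.07


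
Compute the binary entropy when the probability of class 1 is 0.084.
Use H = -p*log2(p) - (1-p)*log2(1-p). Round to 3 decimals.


H = -0.084*log2(0.084) - 0.916*log2(0.916) = 0.416.

0.416


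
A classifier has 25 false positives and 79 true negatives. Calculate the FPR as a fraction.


FPR = FP / (FP + TN) = 25 / 104 = 25/104.

25/104


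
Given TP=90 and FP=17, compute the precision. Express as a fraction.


Precision = TP / (TP + FP) = 90 / 107 = 90/107.

90/107


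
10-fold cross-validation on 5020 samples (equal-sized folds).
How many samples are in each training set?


Each validation fold has 5020/10 = 502 samples. Training set = 5020 - 502 = 4518.

4518


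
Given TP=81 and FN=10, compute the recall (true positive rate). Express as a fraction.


Recall = TP / (TP + FN) = 81 / 91 = 81/91.

81/91


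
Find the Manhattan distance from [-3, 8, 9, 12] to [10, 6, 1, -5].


d = sum of absolute differences: |-3-10|=13 + |8-6|=2 + |9-1|=8 + |12--5|=17 = 40.

40


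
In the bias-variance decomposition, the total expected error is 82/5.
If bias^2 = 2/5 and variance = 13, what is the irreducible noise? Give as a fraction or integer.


Total error = bias^2 + variance + irreducible noise. So irreducible noise = 82/5 - 2/5 - 13 = 3.

3


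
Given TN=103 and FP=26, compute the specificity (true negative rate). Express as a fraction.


Specificity = TN / (TN + FP) = 103 / 129 = 103/129.

103/129


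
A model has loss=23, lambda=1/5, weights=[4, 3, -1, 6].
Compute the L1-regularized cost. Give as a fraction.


L1 norm = sum(|w|) = 14. J = 23 + 1/5 * 14 = 129/5.

129/5


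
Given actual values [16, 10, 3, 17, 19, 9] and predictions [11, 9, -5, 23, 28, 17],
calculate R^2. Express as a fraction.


Mean(y) = 37/3. SS_res = 271. SS_tot = 550/3. R^2 = 1 - 271/(550/3) = -263/550.

-263/550


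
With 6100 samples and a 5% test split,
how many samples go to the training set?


Test set = 6100 * 5% = 305. Training set = 6100 - 305 = 5795.

5795


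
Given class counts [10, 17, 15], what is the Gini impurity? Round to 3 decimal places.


Total = 42. Proportions: 10/42, 17/42, 15/42. sum(p_i^2) = 0.3481. Gini = 1 - 0.3481 = 0.6519, which rounds to 0.652.

0.652


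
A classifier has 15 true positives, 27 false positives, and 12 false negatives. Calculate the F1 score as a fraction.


Precision = 15/42 = 5/14. Recall = 15/27 = 5/9. F1 = 2*P*R/(P+R) = 10/23.

10/23


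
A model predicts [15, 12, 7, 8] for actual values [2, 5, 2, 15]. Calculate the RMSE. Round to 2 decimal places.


MSE = 73.0000. RMSE = sqrt(73.0000) = 8.54.

8.54


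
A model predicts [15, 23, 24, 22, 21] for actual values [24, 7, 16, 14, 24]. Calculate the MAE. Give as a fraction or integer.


MAE = (1/5) * (|24-15|=9 + |7-23|=16 + |16-24|=8 + |14-22|=8 + |24-21|=3). Sum = 44. MAE = 44/5.

44/5


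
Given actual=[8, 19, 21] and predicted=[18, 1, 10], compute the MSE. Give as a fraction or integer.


MSE = (1/3) * ((8-18)^2=100 + (19-1)^2=324 + (21-10)^2=121). Sum = 545. MSE = 545/3.

545/3


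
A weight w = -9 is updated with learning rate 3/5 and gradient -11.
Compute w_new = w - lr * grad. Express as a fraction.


w_new = -9 - 3/5 * -11 = -9 - -33/5 = -12/5.

-12/5


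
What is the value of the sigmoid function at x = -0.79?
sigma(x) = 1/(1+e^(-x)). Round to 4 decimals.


sigma(-0.79) = 1/(1+e^(0.79)) = 1/(1+2.203396) = 1/3.203396 = 0.3122.

0.3122


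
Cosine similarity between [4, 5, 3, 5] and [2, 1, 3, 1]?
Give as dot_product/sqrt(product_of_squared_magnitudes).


dot = 27. |a|^2 = 75, |b|^2 = 15. cos = 27/sqrt(1125).

27/sqrt(1125)


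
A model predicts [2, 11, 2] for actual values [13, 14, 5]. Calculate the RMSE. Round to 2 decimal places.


MSE = 46.3333. RMSE = sqrt(46.3333) = 6.81.

6.81


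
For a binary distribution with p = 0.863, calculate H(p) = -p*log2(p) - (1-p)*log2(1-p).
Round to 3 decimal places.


H = -0.863*log2(0.863) - 0.137*log2(0.137) = 0.576.

0.576


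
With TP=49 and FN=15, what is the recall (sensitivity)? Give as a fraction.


Recall = TP / (TP + FN) = 49 / 64 = 49/64.

49/64


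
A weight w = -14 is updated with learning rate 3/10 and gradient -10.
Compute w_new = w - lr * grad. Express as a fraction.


w_new = -14 - 3/10 * -10 = -14 - -3 = -11.

-11


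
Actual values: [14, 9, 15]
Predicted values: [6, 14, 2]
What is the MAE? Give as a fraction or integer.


MAE = (1/3) * (|14-6|=8 + |9-14|=5 + |15-2|=13). Sum = 26. MAE = 26/3.

26/3


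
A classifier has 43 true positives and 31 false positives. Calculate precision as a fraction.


Precision = TP / (TP + FP) = 43 / 74 = 43/74.

43/74


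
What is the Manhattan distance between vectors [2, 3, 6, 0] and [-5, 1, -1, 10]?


d = sum of absolute differences: |2--5|=7 + |3-1|=2 + |6--1|=7 + |0-10|=10 = 26.

26


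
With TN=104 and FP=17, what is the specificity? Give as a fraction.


Specificity = TN / (TN + FP) = 104 / 121 = 104/121.

104/121


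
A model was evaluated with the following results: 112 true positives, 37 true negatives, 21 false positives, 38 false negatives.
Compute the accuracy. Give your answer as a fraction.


Accuracy = (TP + TN) / (TP + TN + FP + FN) = (112 + 37) / 208 = 149/208.

149/208


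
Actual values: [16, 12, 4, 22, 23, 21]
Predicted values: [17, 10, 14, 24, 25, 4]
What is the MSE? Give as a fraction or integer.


MSE = (1/6) * ((16-17)^2=1 + (12-10)^2=4 + (4-14)^2=100 + (22-24)^2=4 + (23-25)^2=4 + (21-4)^2=289). Sum = 402. MSE = 67.

67


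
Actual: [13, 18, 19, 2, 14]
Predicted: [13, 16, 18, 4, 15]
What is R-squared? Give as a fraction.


Mean(y) = 66/5. SS_res = 10. SS_tot = 914/5. R^2 = 1 - 10/(914/5) = 432/457.

432/457


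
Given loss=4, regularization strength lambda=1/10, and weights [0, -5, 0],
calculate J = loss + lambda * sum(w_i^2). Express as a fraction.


L2 sq norm = sum(w^2) = 25. J = 4 + 1/10 * 25 = 13/2.

13/2


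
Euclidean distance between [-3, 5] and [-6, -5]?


d = sqrt(sum of squared differences). (-3--6)^2=9, (5--5)^2=100. Sum = 109.

sqrt(109)


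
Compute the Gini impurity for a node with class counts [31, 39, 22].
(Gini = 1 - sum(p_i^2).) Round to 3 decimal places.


Total = 92. Proportions: 31/92, 39/92, 22/92. sum(p_i^2) = 0.3504. Gini = 1 - 0.3504 = 0.6496, which rounds to 0.650.

0.650


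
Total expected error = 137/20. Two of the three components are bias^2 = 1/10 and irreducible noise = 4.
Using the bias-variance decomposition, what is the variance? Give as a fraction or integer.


Total error = bias^2 + variance + irreducible noise. So variance = 137/20 - 1/10 - 4 = 11/4.

11/4


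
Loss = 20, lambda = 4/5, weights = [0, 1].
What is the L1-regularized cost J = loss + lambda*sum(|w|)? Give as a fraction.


L1 norm = sum(|w|) = 1. J = 20 + 4/5 * 1 = 104/5.

104/5


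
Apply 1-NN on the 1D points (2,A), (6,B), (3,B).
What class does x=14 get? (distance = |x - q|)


Distances: |2-14|=12, |6-14|=8, |3-14|=11. 1 nearest: (6,B). Counts: {'B': 1}. Majority class: B.

B


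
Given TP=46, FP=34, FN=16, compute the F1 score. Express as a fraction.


Precision = 46/80 = 23/40. Recall = 46/62 = 23/31. F1 = 2*P*R/(P+R) = 46/71.

46/71


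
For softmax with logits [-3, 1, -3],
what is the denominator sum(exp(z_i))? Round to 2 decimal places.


Denom = e^-3=0.0498 + e^1=2.7183 + e^-3=0.0498. Sum = 2.8179, which rounds to 2.82.

2.82


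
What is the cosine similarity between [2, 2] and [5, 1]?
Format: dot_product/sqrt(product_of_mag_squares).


dot = 12. |a|^2 = 8, |b|^2 = 26. cos = 12/sqrt(208).

12/sqrt(208)


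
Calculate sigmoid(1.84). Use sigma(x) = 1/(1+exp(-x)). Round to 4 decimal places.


sigma(1.84) = 1/(1+e^(-1.84)) = 1/(1+0.158817) = 1/1.158817 = 0.8629.

0.8629


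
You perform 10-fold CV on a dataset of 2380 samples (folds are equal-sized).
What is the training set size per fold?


Each validation fold has 2380/10 = 238 samples. Training set = 2380 - 238 = 2142.

2142


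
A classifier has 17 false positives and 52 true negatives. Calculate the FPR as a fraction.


FPR = FP / (FP + TN) = 17 / 69 = 17/69.

17/69


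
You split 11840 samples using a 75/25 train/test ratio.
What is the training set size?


Test set = 11840 * 25% = 2960. Training set = 11840 - 2960 = 8880.

8880


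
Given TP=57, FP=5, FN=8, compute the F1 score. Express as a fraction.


Precision = 57/62 = 57/62. Recall = 57/65 = 57/65. F1 = 2*P*R/(P+R) = 114/127.

114/127


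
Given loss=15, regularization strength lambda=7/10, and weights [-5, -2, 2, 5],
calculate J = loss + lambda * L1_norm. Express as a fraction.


L1 norm = sum(|w|) = 14. J = 15 + 7/10 * 14 = 124/5.

124/5


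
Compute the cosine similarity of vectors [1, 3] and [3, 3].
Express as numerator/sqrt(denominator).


dot = 12. |a|^2 = 10, |b|^2 = 18. cos = 12/sqrt(180).

12/sqrt(180)


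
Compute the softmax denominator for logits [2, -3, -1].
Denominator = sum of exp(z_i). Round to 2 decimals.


Denom = e^2=7.3891 + e^-3=0.0498 + e^-1=0.3679. Sum = 7.8068, which rounds to 7.81.

7.81


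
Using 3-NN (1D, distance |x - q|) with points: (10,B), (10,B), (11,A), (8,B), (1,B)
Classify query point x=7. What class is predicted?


Distances: |10-7|=3, |10-7|=3, |11-7|=4, |8-7|=1, |1-7|=6. 3 nearest: (8,B), (10,B), (10,B). Counts: {'B': 3}. Majority class: B.

B


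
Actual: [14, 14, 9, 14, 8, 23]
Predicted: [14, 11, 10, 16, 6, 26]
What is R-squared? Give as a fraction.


Mean(y) = 41/3. SS_res = 27. SS_tot = 424/3. R^2 = 1 - 27/(424/3) = 343/424.

343/424


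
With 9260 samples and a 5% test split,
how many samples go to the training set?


Test set = 9260 * 5% = 463. Training set = 9260 - 463 = 8797.

8797


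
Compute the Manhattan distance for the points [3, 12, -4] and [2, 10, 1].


d = sum of absolute differences: |3-2|=1 + |12-10|=2 + |-4-1|=5 = 8.

8


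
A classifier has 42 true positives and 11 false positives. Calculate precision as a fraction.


Precision = TP / (TP + FP) = 42 / 53 = 42/53.

42/53


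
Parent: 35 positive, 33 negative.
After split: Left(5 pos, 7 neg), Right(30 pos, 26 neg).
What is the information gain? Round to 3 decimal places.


H(parent) = 0.9994. H(left) = 0.9799, H(right) = 0.9963. Weighted = (12/68)*0.9799 + (56/68)*0.9963 = 0.9934. IG = 0.9994 - 0.9934 = 0.0060, which rounds to 0.006.

0.006


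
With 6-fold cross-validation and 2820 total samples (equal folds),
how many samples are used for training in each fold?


Each validation fold has 2820/6 = 470 samples. Training set = 2820 - 470 = 2350.

2350


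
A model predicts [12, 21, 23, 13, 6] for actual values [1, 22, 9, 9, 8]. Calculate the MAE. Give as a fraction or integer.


MAE = (1/5) * (|1-12|=11 + |22-21|=1 + |9-23|=14 + |9-13|=4 + |8-6|=2). Sum = 32. MAE = 32/5.

32/5


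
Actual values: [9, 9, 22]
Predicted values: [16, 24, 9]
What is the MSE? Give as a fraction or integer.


MSE = (1/3) * ((9-16)^2=49 + (9-24)^2=225 + (22-9)^2=169). Sum = 443. MSE = 443/3.

443/3


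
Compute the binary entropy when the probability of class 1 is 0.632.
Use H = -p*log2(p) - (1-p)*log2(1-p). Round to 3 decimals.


H = -0.632*log2(0.632) - 0.368*log2(0.368) = 0.949.

0.949


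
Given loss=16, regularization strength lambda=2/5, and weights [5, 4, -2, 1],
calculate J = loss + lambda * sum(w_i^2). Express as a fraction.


L2 sq norm = sum(w^2) = 46. J = 16 + 2/5 * 46 = 172/5.

172/5


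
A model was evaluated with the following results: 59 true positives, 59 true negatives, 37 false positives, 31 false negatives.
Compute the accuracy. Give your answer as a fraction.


Accuracy = (TP + TN) / (TP + TN + FP + FN) = (59 + 59) / 186 = 59/93.

59/93


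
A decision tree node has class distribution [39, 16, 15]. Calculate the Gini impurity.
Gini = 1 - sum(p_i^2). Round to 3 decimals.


Total = 70. Proportions: 39/70, 16/70, 15/70. sum(p_i^2) = 0.4086. Gini = 1 - 0.4086 = 0.5914, which rounds to 0.591.

0.591


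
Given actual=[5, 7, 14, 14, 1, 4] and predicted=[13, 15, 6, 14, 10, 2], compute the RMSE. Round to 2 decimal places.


MSE = 46.1667. RMSE = sqrt(46.1667) = 6.79.

6.79


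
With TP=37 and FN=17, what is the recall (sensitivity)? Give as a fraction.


Recall = TP / (TP + FN) = 37 / 54 = 37/54.

37/54


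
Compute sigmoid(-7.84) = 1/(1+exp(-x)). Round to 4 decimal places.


sigma(-7.84) = 1/(1+e^(7.84)) = 1/(1+2540.204834) = 1/2541.204834 = 0.0004.

0.0004


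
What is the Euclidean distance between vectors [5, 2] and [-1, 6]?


d = sqrt(sum of squared differences). (5--1)^2=36, (2-6)^2=16. Sum = 52.

sqrt(52)


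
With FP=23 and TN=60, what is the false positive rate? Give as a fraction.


FPR = FP / (FP + TN) = 23 / 83 = 23/83.

23/83


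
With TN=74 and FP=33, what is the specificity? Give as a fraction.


Specificity = TN / (TN + FP) = 74 / 107 = 74/107.

74/107


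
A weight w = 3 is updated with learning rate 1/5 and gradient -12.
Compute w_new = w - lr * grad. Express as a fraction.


w_new = 3 - 1/5 * -12 = 3 - -12/5 = 27/5.

27/5


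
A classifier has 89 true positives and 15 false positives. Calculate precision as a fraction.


Precision = TP / (TP + FP) = 89 / 104 = 89/104.

89/104


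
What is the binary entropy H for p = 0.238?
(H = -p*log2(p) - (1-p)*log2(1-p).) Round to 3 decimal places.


H = -0.238*log2(0.238) - 0.762*log2(0.762) = 0.792.

0.792


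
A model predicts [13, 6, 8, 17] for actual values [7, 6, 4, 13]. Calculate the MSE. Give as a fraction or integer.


MSE = (1/4) * ((7-13)^2=36 + (6-6)^2=0 + (4-8)^2=16 + (13-17)^2=16). Sum = 68. MSE = 17.

17


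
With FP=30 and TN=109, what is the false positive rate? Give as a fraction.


FPR = FP / (FP + TN) = 30 / 139 = 30/139.

30/139


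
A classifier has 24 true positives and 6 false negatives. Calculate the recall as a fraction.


Recall = TP / (TP + FN) = 24 / 30 = 4/5.

4/5


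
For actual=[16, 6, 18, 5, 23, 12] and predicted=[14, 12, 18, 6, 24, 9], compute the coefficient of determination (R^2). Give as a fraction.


Mean(y) = 40/3. SS_res = 51. SS_tot = 742/3. R^2 = 1 - 51/(742/3) = 589/742.

589/742


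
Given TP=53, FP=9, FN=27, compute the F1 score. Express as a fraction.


Precision = 53/62 = 53/62. Recall = 53/80 = 53/80. F1 = 2*P*R/(P+R) = 53/71.

53/71


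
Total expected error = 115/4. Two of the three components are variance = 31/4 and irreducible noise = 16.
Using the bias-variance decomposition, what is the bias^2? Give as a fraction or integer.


Total error = bias^2 + variance + irreducible noise. So bias^2 = 115/4 - 31/4 - 16 = 5.

5


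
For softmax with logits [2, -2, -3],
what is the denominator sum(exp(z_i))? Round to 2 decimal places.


Denom = e^2=7.3891 + e^-2=0.1353 + e^-3=0.0498. Sum = 7.5742, which rounds to 7.57.

7.57


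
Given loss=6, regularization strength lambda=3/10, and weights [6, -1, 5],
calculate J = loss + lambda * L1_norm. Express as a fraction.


L1 norm = sum(|w|) = 12. J = 6 + 3/10 * 12 = 48/5.

48/5


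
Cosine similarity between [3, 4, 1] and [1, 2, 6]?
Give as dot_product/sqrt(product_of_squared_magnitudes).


dot = 17. |a|^2 = 26, |b|^2 = 41. cos = 17/sqrt(1066).

17/sqrt(1066)


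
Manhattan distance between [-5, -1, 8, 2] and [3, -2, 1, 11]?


d = sum of absolute differences: |-5-3|=8 + |-1--2|=1 + |8-1|=7 + |2-11|=9 = 25.

25


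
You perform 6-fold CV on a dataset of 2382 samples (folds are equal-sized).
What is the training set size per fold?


Each validation fold has 2382/6 = 397 samples. Training set = 2382 - 397 = 1985.

1985


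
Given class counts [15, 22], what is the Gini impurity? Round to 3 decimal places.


Total = 37. Proportions: 15/37, 22/37. sum(p_i^2) = 0.5179. Gini = 1 - 0.5179 = 0.4821, which rounds to 0.482.

0.482


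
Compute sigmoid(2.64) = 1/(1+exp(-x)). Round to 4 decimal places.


sigma(2.64) = 1/(1+e^(-2.64)) = 1/(1+0.071361) = 1/1.071361 = 0.9334.

0.9334


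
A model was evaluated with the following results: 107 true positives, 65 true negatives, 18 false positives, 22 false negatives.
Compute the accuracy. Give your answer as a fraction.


Accuracy = (TP + TN) / (TP + TN + FP + FN) = (107 + 65) / 212 = 43/53.

43/53


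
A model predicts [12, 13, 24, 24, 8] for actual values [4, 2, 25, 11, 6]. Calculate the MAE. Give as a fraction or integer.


MAE = (1/5) * (|4-12|=8 + |2-13|=11 + |25-24|=1 + |11-24|=13 + |6-8|=2). Sum = 35. MAE = 7.

7


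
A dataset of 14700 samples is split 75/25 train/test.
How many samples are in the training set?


Test set = 14700 * 25% = 3675. Training set = 14700 - 3675 = 11025.

11025


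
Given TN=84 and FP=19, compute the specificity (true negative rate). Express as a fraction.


Specificity = TN / (TN + FP) = 84 / 103 = 84/103.

84/103


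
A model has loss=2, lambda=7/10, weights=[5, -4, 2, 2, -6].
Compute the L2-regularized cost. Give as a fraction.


L2 sq norm = sum(w^2) = 85. J = 2 + 7/10 * 85 = 123/2.

123/2


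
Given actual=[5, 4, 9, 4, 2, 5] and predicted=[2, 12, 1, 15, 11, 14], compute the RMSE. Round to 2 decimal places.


MSE = 70.0000. RMSE = sqrt(70.0000) = 8.37.

8.37


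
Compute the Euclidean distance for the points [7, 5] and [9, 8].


d = sqrt(sum of squared differences). (7-9)^2=4, (5-8)^2=9. Sum = 13.

sqrt(13)


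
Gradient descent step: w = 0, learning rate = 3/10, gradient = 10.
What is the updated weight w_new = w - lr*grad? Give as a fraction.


w_new = 0 - 3/10 * 10 = 0 - 3 = -3.

-3


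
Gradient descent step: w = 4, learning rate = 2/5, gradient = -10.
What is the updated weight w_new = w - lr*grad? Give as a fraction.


w_new = 4 - 2/5 * -10 = 4 - -4 = 8.

8


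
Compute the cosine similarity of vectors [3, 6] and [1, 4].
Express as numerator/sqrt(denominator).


dot = 27. |a|^2 = 45, |b|^2 = 17. cos = 27/sqrt(765).

27/sqrt(765)


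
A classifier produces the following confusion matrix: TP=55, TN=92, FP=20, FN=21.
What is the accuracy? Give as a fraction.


Accuracy = (TP + TN) / (TP + TN + FP + FN) = (55 + 92) / 188 = 147/188.

147/188


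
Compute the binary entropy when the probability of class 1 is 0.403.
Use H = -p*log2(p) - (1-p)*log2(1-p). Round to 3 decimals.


H = -0.403*log2(0.403) - 0.597*log2(0.597) = 0.973.

0.973


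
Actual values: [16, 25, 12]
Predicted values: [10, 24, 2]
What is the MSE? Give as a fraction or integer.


MSE = (1/3) * ((16-10)^2=36 + (25-24)^2=1 + (12-2)^2=100). Sum = 137. MSE = 137/3.

137/3


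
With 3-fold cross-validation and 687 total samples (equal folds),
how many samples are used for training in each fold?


Each validation fold has 687/3 = 229 samples. Training set = 687 - 229 = 458.

458


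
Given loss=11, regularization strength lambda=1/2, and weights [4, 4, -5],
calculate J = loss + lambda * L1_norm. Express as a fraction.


L1 norm = sum(|w|) = 13. J = 11 + 1/2 * 13 = 35/2.

35/2


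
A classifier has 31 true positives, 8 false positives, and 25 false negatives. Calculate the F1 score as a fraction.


Precision = 31/39 = 31/39. Recall = 31/56 = 31/56. F1 = 2*P*R/(P+R) = 62/95.

62/95


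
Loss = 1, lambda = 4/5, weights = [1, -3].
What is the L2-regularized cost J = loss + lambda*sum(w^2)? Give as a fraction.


L2 sq norm = sum(w^2) = 10. J = 1 + 4/5 * 10 = 9.

9


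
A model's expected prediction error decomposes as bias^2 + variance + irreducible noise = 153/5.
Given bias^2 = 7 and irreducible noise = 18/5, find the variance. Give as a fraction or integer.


Total error = bias^2 + variance + irreducible noise. So variance = 153/5 - 7 - 18/5 = 20.

20


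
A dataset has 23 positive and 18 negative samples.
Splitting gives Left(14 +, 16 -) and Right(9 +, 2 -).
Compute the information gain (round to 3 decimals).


H(parent) = 0.9892. H(left) = 0.9968, H(right) = 0.6840. Weighted = (30/41)*0.9968 + (11/41)*0.6840 = 0.9129. IG = 0.9892 - 0.9129 = 0.0763, which rounds to 0.076.

0.076


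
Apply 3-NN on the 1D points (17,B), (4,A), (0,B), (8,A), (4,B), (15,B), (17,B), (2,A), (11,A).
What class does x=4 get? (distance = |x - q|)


Distances: |17-4|=13, |4-4|=0, |0-4|=4, |8-4|=4, |4-4|=0, |15-4|=11, |17-4|=13, |2-4|=2, |11-4|=7. 3 nearest: (4,A), (4,B), (2,A). Counts: {'A': 2, 'B': 1}. Majority class: A.

A


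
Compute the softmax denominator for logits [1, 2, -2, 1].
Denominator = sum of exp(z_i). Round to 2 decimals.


Denom = e^1=2.7183 + e^2=7.3891 + e^-2=0.1353 + e^1=2.7183. Sum = 12.9610, which rounds to 12.96.

12.96


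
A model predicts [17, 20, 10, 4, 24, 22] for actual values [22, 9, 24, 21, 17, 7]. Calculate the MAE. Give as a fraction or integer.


MAE = (1/6) * (|22-17|=5 + |9-20|=11 + |24-10|=14 + |21-4|=17 + |17-24|=7 + |7-22|=15). Sum = 69. MAE = 23/2.

23/2


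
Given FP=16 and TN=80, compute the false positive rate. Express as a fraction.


FPR = FP / (FP + TN) = 16 / 96 = 1/6.

1/6


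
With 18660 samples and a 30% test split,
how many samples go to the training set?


Test set = 18660 * 30% = 5598. Training set = 18660 - 5598 = 13062.

13062


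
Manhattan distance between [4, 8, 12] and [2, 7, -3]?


d = sum of absolute differences: |4-2|=2 + |8-7|=1 + |12--3|=15 = 18.

18


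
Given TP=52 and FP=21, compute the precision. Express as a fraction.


Precision = TP / (TP + FP) = 52 / 73 = 52/73.

52/73


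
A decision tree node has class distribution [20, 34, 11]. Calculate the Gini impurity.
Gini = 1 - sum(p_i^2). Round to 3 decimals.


Total = 65. Proportions: 20/65, 34/65, 11/65. sum(p_i^2) = 0.3969. Gini = 1 - 0.3969 = 0.6031, which rounds to 0.603.

0.603


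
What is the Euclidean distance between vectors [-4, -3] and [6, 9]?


d = sqrt(sum of squared differences). (-4-6)^2=100, (-3-9)^2=144. Sum = 244.

sqrt(244)


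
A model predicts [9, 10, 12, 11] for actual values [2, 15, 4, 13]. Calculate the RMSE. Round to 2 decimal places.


MSE = 35.5000. RMSE = sqrt(35.5000) = 5.96.

5.96


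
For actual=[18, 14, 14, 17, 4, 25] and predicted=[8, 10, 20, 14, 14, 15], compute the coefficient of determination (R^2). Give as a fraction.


Mean(y) = 46/3. SS_res = 361. SS_tot = 706/3. R^2 = 1 - 361/(706/3) = -377/706.

-377/706


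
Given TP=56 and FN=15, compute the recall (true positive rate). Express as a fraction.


Recall = TP / (TP + FN) = 56 / 71 = 56/71.

56/71


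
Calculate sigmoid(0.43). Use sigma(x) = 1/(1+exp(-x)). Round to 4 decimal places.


sigma(0.43) = 1/(1+e^(-0.43)) = 1/(1+0.650509) = 1/1.650509 = 0.6059.

0.6059


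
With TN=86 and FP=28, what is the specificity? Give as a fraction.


Specificity = TN / (TN + FP) = 86 / 114 = 43/57.

43/57


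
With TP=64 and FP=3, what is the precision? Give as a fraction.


Precision = TP / (TP + FP) = 64 / 67 = 64/67.

64/67


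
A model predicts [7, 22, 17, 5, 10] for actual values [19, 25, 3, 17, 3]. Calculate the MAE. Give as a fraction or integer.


MAE = (1/5) * (|19-7|=12 + |25-22|=3 + |3-17|=14 + |17-5|=12 + |3-10|=7). Sum = 48. MAE = 48/5.

48/5


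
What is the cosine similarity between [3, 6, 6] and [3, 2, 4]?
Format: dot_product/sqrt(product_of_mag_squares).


dot = 45. |a|^2 = 81, |b|^2 = 29. cos = 45/sqrt(2349).

45/sqrt(2349)


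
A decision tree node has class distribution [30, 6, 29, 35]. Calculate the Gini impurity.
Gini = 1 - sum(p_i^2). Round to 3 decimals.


Total = 100. Proportions: 30/100, 6/100, 29/100, 35/100. sum(p_i^2) = 0.3002. Gini = 1 - 0.3002 = 0.6998, which rounds to 0.700.

0.700


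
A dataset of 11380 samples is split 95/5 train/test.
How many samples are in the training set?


Test set = 11380 * 5% = 569. Training set = 11380 - 569 = 10811.

10811


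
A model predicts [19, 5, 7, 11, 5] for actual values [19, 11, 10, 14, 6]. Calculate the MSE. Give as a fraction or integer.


MSE = (1/5) * ((19-19)^2=0 + (11-5)^2=36 + (10-7)^2=9 + (14-11)^2=9 + (6-5)^2=1). Sum = 55. MSE = 11.

11


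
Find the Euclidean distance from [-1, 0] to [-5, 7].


d = sqrt(sum of squared differences). (-1--5)^2=16, (0-7)^2=49. Sum = 65.

sqrt(65)


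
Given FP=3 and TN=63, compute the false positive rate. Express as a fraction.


FPR = FP / (FP + TN) = 3 / 66 = 1/22.

1/22


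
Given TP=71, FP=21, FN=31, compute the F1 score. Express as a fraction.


Precision = 71/92 = 71/92. Recall = 71/102 = 71/102. F1 = 2*P*R/(P+R) = 71/97.

71/97


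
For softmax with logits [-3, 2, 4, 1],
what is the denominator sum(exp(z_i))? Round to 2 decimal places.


Denom = e^-3=0.0498 + e^2=7.3891 + e^4=54.5982 + e^1=2.7183. Sum = 64.7554, which rounds to 64.76.

64.76


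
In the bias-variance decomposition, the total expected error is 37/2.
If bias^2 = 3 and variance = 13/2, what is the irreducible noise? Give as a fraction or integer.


Total error = bias^2 + variance + irreducible noise. So irreducible noise = 37/2 - 3 - 13/2 = 9.

9


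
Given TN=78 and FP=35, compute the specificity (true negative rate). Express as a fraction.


Specificity = TN / (TN + FP) = 78 / 113 = 78/113.

78/113


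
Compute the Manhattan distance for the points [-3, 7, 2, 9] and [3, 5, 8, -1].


d = sum of absolute differences: |-3-3|=6 + |7-5|=2 + |2-8|=6 + |9--1|=10 = 24.

24


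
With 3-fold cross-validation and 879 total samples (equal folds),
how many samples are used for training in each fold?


Each validation fold has 879/3 = 293 samples. Training set = 879 - 293 = 586.

586


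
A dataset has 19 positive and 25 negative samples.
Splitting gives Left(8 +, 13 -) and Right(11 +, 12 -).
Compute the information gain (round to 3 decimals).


H(parent) = 0.9865. H(left) = 0.9587, H(right) = 0.9986. Weighted = (21/44)*0.9587 + (23/44)*0.9986 = 0.9796. IG = 0.9865 - 0.9796 = 0.0069, which rounds to 0.007.

0.007


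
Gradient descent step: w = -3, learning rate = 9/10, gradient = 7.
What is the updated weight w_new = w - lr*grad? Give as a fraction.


w_new = -3 - 9/10 * 7 = -3 - 63/10 = -93/10.

-93/10


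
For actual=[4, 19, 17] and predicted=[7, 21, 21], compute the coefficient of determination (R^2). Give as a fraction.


Mean(y) = 40/3. SS_res = 29. SS_tot = 398/3. R^2 = 1 - 29/(398/3) = 311/398.

311/398


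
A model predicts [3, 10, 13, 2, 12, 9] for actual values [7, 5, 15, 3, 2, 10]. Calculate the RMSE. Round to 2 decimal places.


MSE = 24.5000. RMSE = sqrt(24.5000) = 4.95.

4.95


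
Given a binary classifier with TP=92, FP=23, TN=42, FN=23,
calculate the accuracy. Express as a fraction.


Accuracy = (TP + TN) / (TP + TN + FP + FN) = (92 + 42) / 180 = 67/90.

67/90


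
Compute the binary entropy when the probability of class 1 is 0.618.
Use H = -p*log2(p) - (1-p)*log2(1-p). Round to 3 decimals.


H = -0.618*log2(0.618) - 0.382*log2(0.382) = 0.959.

0.959


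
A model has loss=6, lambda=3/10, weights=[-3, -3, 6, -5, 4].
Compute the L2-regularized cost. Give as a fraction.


L2 sq norm = sum(w^2) = 95. J = 6 + 3/10 * 95 = 69/2.

69/2


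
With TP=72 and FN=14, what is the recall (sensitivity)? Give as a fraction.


Recall = TP / (TP + FN) = 72 / 86 = 36/43.

36/43


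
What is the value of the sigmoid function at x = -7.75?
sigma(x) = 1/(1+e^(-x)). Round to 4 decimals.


sigma(-7.75) = 1/(1+e^(7.75)) = 1/(1+2321.572415) = 1/2322.572415 = 0.0004.

0.0004


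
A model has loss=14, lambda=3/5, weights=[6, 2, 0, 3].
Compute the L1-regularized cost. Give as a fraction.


L1 norm = sum(|w|) = 11. J = 14 + 3/5 * 11 = 103/5.

103/5


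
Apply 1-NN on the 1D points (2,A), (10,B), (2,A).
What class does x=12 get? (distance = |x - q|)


Distances: |2-12|=10, |10-12|=2, |2-12|=10. 1 nearest: (10,B). Counts: {'B': 1}. Majority class: B.

B


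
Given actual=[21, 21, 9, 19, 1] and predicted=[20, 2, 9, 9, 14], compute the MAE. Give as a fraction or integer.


MAE = (1/5) * (|21-20|=1 + |21-2|=19 + |9-9|=0 + |19-9|=10 + |1-14|=13). Sum = 43. MAE = 43/5.

43/5


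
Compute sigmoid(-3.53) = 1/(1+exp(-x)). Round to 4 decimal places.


sigma(-3.53) = 1/(1+e^(3.53)) = 1/(1+34.123968) = 1/35.123968 = 0.0285.

0.0285


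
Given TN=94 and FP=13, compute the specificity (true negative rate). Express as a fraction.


Specificity = TN / (TN + FP) = 94 / 107 = 94/107.

94/107


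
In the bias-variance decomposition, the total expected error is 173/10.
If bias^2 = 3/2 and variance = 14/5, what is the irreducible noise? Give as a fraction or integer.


Total error = bias^2 + variance + irreducible noise. So irreducible noise = 173/10 - 3/2 - 14/5 = 13.

13


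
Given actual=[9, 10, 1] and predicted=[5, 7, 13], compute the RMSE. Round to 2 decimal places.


MSE = 56.3333. RMSE = sqrt(56.3333) = 7.51.

7.51


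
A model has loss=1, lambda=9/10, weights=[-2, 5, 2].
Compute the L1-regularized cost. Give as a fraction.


L1 norm = sum(|w|) = 9. J = 1 + 9/10 * 9 = 91/10.

91/10


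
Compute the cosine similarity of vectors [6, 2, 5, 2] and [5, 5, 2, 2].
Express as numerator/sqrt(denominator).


dot = 54. |a|^2 = 69, |b|^2 = 58. cos = 54/sqrt(4002).

54/sqrt(4002)


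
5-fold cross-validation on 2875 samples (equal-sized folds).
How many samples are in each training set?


Each validation fold has 2875/5 = 575 samples. Training set = 2875 - 575 = 2300.

2300


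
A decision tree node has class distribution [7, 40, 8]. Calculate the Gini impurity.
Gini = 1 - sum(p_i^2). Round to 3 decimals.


Total = 55. Proportions: 7/55, 40/55, 8/55. sum(p_i^2) = 0.5663. Gini = 1 - 0.5663 = 0.4337, which rounds to 0.434.

0.434


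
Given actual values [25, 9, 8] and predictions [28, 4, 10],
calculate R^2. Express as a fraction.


Mean(y) = 14. SS_res = 38. SS_tot = 182. R^2 = 1 - 38/(182) = 72/91.

72/91


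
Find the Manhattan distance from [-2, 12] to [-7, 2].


d = sum of absolute differences: |-2--7|=5 + |12-2|=10 = 15.

15


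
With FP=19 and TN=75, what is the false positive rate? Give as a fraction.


FPR = FP / (FP + TN) = 19 / 94 = 19/94.

19/94


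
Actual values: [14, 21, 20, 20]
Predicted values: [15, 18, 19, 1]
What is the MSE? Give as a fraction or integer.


MSE = (1/4) * ((14-15)^2=1 + (21-18)^2=9 + (20-19)^2=1 + (20-1)^2=361). Sum = 372. MSE = 93.

93


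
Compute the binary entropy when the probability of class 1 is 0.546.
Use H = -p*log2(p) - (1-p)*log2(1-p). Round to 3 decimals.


H = -0.546*log2(0.546) - 0.454*log2(0.454) = 0.994.

0.994


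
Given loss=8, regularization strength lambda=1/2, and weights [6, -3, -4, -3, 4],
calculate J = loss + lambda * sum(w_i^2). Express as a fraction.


L2 sq norm = sum(w^2) = 86. J = 8 + 1/2 * 86 = 51.

51


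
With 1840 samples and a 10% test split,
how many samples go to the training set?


Test set = 1840 * 10% = 184. Training set = 1840 - 184 = 1656.

1656


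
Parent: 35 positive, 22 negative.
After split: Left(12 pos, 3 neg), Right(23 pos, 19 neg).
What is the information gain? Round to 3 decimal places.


H(parent) = 0.9621. H(left) = 0.7219, H(right) = 0.9934. Weighted = (15/57)*0.7219 + (42/57)*0.9934 = 0.9220. IG = 0.9621 - 0.9220 = 0.0401, which rounds to 0.040.

0.040


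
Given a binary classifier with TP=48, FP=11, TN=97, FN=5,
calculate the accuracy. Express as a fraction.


Accuracy = (TP + TN) / (TP + TN + FP + FN) = (48 + 97) / 161 = 145/161.

145/161


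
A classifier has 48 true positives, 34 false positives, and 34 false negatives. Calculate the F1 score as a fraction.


Precision = 48/82 = 24/41. Recall = 48/82 = 24/41. F1 = 2*P*R/(P+R) = 24/41.

24/41


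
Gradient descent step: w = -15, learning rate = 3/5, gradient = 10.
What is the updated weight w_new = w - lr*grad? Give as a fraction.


w_new = -15 - 3/5 * 10 = -15 - 6 = -21.

-21


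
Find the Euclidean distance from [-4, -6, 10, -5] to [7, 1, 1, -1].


d = sqrt(sum of squared differences). (-4-7)^2=121, (-6-1)^2=49, (10-1)^2=81, (-5--1)^2=16. Sum = 267.

sqrt(267)


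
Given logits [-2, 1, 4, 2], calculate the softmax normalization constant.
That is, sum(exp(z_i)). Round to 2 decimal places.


Denom = e^-2=0.1353 + e^1=2.7183 + e^4=54.5982 + e^2=7.3891. Sum = 64.8409, which rounds to 64.84.

64.84


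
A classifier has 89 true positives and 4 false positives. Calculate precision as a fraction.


Precision = TP / (TP + FP) = 89 / 93 = 89/93.

89/93


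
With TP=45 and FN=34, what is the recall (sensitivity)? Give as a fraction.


Recall = TP / (TP + FN) = 45 / 79 = 45/79.

45/79


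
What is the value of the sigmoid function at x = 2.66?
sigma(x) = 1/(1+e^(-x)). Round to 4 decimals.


sigma(2.66) = 1/(1+e^(-2.66)) = 1/(1+0.069948) = 1/1.069948 = 0.9346.

0.9346


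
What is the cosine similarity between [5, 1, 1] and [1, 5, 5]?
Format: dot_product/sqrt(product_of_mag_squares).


dot = 15. |a|^2 = 27, |b|^2 = 51. cos = 15/sqrt(1377).

15/sqrt(1377)


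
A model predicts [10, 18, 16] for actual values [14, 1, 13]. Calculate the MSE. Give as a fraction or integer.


MSE = (1/3) * ((14-10)^2=16 + (1-18)^2=289 + (13-16)^2=9). Sum = 314. MSE = 314/3.

314/3


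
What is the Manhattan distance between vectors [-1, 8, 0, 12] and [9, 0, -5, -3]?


d = sum of absolute differences: |-1-9|=10 + |8-0|=8 + |0--5|=5 + |12--3|=15 = 38.

38


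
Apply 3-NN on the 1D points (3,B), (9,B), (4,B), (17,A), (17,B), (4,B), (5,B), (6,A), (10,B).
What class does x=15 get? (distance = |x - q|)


Distances: |3-15|=12, |9-15|=6, |4-15|=11, |17-15|=2, |17-15|=2, |4-15|=11, |5-15|=10, |6-15|=9, |10-15|=5. 3 nearest: (17,A), (17,B), (10,B). Counts: {'A': 1, 'B': 2}. Majority class: B.

B


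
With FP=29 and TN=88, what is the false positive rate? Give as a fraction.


FPR = FP / (FP + TN) = 29 / 117 = 29/117.

29/117


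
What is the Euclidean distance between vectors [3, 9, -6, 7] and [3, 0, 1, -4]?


d = sqrt(sum of squared differences). (3-3)^2=0, (9-0)^2=81, (-6-1)^2=49, (7--4)^2=121. Sum = 251.

sqrt(251)


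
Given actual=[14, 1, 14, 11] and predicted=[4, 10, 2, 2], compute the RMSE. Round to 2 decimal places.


MSE = 101.5000. RMSE = sqrt(101.5000) = 10.07.

10.07


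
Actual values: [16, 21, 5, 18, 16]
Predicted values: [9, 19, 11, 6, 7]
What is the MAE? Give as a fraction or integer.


MAE = (1/5) * (|16-9|=7 + |21-19|=2 + |5-11|=6 + |18-6|=12 + |16-7|=9). Sum = 36. MAE = 36/5.

36/5


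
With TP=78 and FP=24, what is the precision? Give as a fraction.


Precision = TP / (TP + FP) = 78 / 102 = 13/17.

13/17


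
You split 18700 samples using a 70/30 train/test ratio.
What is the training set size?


Test set = 18700 * 30% = 5610. Training set = 18700 - 5610 = 13090.

13090


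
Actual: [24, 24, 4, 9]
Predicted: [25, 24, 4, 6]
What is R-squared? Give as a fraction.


Mean(y) = 61/4. SS_res = 10. SS_tot = 1275/4. R^2 = 1 - 10/(1275/4) = 247/255.

247/255


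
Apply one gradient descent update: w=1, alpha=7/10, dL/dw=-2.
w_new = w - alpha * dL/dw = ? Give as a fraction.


w_new = 1 - 7/10 * -2 = 1 - -7/5 = 12/5.

12/5


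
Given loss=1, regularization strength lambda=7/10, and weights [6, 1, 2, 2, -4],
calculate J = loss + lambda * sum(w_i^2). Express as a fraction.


L2 sq norm = sum(w^2) = 61. J = 1 + 7/10 * 61 = 437/10.

437/10


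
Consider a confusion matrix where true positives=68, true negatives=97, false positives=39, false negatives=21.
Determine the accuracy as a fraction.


Accuracy = (TP + TN) / (TP + TN + FP + FN) = (68 + 97) / 225 = 11/15.

11/15


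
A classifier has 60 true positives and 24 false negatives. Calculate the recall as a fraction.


Recall = TP / (TP + FN) = 60 / 84 = 5/7.

5/7


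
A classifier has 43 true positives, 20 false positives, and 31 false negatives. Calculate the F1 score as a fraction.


Precision = 43/63 = 43/63. Recall = 43/74 = 43/74. F1 = 2*P*R/(P+R) = 86/137.

86/137


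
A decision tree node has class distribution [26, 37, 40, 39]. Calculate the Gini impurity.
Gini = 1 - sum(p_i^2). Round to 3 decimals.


Total = 142. Proportions: 26/142, 37/142, 40/142, 39/142. sum(p_i^2) = 0.2562. Gini = 1 - 0.2562 = 0.7438, which rounds to 0.744.

0.744


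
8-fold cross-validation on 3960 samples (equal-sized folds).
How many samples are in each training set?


Each validation fold has 3960/8 = 495 samples. Training set = 3960 - 495 = 3465.

3465


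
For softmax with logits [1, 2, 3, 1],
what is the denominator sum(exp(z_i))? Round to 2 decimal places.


Denom = e^1=2.7183 + e^2=7.3891 + e^3=20.0855 + e^1=2.7183. Sum = 32.9112, which rounds to 32.91.

32.91


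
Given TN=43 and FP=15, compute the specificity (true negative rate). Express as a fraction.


Specificity = TN / (TN + FP) = 43 / 58 = 43/58.

43/58


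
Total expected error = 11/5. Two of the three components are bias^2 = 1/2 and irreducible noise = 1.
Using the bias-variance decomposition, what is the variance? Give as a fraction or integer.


Total error = bias^2 + variance + irreducible noise. So variance = 11/5 - 1/2 - 1 = 7/10.

7/10


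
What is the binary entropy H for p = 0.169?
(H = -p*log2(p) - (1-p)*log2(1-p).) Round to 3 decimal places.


H = -0.169*log2(0.169) - 0.831*log2(0.831) = 0.655.

0.655


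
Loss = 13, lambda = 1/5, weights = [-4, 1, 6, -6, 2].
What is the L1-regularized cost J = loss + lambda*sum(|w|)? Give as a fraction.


L1 norm = sum(|w|) = 19. J = 13 + 1/5 * 19 = 84/5.

84/5


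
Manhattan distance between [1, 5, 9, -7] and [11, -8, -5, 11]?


d = sum of absolute differences: |1-11|=10 + |5--8|=13 + |9--5|=14 + |-7-11|=18 = 55.

55


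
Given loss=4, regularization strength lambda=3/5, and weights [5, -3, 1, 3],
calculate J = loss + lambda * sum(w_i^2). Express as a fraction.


L2 sq norm = sum(w^2) = 44. J = 4 + 3/5 * 44 = 152/5.

152/5


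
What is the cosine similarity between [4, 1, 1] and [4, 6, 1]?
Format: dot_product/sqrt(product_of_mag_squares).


dot = 23. |a|^2 = 18, |b|^2 = 53. cos = 23/sqrt(954).

23/sqrt(954)


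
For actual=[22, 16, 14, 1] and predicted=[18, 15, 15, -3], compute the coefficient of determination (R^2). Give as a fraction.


Mean(y) = 53/4. SS_res = 34. SS_tot = 939/4. R^2 = 1 - 34/(939/4) = 803/939.

803/939


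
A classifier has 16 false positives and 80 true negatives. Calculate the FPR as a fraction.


FPR = FP / (FP + TN) = 16 / 96 = 1/6.

1/6
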